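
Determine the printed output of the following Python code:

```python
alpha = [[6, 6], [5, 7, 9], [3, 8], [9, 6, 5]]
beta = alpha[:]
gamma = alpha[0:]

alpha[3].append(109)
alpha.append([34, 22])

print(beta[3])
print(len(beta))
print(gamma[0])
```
[9, 6, 5, 109]
4
[6, 6]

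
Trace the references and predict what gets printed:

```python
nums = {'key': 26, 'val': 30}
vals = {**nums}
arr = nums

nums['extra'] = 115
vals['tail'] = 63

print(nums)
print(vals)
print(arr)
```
{'key': 26, 'val': 30, 'extra': 115}
{'key': 26, 'val': 30, 'tail': 63}
{'key': 26, 'val': 30, 'extra': 115}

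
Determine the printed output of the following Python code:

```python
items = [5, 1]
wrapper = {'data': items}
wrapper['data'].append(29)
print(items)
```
[5, 1, 29]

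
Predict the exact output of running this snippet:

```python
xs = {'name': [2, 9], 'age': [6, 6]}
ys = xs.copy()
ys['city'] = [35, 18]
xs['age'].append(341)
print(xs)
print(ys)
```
{'name': [2, 9], 'age': [6, 6, 341]}
{'name': [2, 9], 'age': [6, 6, 341], 'city': [35, 18]}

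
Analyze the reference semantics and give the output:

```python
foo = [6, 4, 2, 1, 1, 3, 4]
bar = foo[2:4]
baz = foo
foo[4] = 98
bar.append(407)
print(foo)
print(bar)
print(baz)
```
[6, 4, 2, 1, 98, 3, 4]
[2, 1, 407]
[6, 4, 2, 1, 98, 3, 4]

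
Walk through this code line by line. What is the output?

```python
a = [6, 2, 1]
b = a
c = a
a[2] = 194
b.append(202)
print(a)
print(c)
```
[6, 2, 194, 202]
[6, 2, 194, 202]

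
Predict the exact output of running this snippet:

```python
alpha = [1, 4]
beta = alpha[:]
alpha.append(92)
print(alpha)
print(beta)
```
[1, 4, 92]
[1, 4]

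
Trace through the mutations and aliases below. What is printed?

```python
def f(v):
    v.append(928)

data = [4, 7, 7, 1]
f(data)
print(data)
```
[4, 7, 7, 1, 928]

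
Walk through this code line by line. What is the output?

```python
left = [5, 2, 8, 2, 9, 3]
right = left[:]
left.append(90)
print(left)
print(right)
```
[5, 2, 8, 2, 9, 3, 90]
[5, 2, 8, 2, 9, 3]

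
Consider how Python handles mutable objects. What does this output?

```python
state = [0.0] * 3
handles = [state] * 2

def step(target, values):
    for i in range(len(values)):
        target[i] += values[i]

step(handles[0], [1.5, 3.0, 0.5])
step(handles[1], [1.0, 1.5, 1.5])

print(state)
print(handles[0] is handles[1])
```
[2.5, 4.5, 2.0]
True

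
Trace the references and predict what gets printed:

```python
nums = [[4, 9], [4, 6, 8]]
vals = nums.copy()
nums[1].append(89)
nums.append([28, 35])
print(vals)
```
[[4, 9], [4, 6, 8, 89]]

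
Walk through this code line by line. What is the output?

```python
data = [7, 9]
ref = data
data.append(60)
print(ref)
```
[7, 9, 60]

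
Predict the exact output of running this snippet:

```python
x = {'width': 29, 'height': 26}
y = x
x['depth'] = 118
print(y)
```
{'width': 29, 'height': 26, 'depth': 118}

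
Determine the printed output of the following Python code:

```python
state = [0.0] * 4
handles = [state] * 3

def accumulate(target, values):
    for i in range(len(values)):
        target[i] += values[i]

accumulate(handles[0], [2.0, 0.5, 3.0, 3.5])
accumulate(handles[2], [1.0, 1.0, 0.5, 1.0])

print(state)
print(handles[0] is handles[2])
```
[3.0, 1.5, 3.5, 4.5]
True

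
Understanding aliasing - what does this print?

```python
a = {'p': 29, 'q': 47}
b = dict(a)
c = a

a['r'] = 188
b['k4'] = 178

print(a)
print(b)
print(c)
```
{'p': 29, 'q': 47, 'r': 188}
{'p': 29, 'q': 47, 'k4': 178}
{'p': 29, 'q': 47, 'r': 188}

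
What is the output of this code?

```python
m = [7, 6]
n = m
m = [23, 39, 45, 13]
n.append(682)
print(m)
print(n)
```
[23, 39, 45, 13]
[7, 6, 682]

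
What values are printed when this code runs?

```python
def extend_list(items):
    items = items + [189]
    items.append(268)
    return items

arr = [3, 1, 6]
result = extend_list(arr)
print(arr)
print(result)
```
[3, 1, 6]
[3, 1, 6, 189, 268]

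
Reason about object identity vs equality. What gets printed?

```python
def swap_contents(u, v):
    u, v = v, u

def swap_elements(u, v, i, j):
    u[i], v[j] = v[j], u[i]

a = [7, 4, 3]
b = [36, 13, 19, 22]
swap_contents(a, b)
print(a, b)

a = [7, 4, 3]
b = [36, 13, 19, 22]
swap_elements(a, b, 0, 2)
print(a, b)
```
[7, 4, 3] [36, 13, 19, 22]
[19, 4, 3] [36, 13, 7, 22]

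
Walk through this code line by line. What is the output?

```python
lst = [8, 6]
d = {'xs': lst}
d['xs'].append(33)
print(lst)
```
[8, 6, 33]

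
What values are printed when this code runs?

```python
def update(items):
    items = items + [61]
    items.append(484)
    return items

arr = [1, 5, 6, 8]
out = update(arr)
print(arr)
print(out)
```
[1, 5, 6, 8]
[1, 5, 6, 8, 61, 484]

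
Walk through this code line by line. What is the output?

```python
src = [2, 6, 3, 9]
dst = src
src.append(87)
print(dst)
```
[2, 6, 3, 9, 87]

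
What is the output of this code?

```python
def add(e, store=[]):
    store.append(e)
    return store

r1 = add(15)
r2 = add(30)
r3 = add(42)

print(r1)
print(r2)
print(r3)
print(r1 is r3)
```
[15, 30, 42]
[15, 30, 42]
[15, 30, 42]
True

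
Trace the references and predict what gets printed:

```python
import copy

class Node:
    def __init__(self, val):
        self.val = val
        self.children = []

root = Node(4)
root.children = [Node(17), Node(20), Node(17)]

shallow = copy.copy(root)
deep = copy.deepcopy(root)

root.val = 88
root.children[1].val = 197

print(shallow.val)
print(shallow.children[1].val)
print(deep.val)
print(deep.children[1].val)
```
4
197
4
20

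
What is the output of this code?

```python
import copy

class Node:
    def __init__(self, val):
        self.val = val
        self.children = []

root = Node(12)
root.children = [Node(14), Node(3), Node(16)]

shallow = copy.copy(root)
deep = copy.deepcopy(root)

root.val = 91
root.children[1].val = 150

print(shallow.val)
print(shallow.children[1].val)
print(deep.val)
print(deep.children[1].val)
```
12
150
12
3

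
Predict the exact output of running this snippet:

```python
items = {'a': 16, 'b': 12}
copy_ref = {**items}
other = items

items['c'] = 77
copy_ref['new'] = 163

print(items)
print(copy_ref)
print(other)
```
{'a': 16, 'b': 12, 'c': 77}
{'a': 16, 'b': 12, 'new': 163}
{'a': 16, 'b': 12, 'c': 77}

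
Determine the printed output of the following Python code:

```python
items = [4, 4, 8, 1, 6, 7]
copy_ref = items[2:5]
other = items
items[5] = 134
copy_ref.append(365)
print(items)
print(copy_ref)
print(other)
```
[4, 4, 8, 1, 6, 134]
[8, 1, 6, 365]
[4, 4, 8, 1, 6, 134]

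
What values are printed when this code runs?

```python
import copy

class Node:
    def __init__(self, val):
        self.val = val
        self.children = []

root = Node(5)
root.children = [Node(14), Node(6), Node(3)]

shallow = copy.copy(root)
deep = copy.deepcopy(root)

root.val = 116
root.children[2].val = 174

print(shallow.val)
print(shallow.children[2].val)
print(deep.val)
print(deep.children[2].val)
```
5
174
5
3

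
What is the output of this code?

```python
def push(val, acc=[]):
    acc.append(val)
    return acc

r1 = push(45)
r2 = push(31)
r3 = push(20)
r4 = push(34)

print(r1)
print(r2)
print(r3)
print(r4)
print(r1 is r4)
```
[45, 31, 20, 34]
[45, 31, 20, 34]
[45, 31, 20, 34]
[45, 31, 20, 34]
True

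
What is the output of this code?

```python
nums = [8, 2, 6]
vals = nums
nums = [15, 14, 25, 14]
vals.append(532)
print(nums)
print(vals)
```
[15, 14, 25, 14]
[8, 2, 6, 532]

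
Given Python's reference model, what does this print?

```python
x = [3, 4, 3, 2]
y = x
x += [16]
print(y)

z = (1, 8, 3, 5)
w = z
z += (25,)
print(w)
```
[3, 4, 3, 2, 16]
(1, 8, 3, 5)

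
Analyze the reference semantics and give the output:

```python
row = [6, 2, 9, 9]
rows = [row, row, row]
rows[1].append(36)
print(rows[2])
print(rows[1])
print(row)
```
[6, 2, 9, 9, 36]
[6, 2, 9, 9, 36]
[6, 2, 9, 9, 36]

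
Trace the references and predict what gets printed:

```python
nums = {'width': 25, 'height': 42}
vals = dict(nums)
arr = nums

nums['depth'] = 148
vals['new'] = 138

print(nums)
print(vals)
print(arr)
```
{'width': 25, 'height': 42, 'depth': 148}
{'width': 25, 'height': 42, 'new': 138}
{'width': 25, 'height': 42, 'depth': 148}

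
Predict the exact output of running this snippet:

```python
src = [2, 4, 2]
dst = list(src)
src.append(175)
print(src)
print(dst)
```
[2, 4, 2, 175]
[2, 4, 2]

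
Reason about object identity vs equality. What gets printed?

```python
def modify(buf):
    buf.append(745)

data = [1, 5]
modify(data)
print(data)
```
[1, 5, 745]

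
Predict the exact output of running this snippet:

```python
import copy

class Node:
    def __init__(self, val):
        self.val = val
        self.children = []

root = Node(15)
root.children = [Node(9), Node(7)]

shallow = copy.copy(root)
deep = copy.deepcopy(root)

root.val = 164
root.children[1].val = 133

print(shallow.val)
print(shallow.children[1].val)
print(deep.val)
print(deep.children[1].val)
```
15
133
15
7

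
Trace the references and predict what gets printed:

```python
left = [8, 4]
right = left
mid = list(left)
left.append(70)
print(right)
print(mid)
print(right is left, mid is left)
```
[8, 4, 70]
[8, 4]
True False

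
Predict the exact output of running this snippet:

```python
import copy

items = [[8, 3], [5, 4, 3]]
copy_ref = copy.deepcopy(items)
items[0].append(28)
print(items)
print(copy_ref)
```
[[8, 3, 28], [5, 4, 3]]
[[8, 3], [5, 4, 3]]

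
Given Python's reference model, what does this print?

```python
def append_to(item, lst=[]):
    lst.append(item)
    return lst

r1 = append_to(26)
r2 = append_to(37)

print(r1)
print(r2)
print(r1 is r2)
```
[26, 37]
[26, 37]
True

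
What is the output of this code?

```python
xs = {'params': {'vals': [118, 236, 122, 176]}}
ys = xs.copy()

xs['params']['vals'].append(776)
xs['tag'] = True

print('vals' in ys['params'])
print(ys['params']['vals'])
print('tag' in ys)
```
True
[118, 236, 122, 176, 776]
False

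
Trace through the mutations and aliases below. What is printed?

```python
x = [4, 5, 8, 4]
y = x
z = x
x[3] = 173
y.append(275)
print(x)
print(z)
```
[4, 5, 8, 173, 275]
[4, 5, 8, 173, 275]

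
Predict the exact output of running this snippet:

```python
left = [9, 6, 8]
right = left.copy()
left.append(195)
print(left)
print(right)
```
[9, 6, 8, 195]
[9, 6, 8]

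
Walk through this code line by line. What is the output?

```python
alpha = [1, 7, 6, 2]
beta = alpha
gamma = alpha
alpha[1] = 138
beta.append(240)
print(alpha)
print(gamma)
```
[1, 138, 6, 2, 240]
[1, 138, 6, 2, 240]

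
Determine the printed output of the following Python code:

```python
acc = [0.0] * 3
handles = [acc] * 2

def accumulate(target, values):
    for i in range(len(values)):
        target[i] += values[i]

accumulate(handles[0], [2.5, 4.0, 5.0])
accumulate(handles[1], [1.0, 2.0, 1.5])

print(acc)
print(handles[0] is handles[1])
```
[3.5, 6.0, 6.5]
True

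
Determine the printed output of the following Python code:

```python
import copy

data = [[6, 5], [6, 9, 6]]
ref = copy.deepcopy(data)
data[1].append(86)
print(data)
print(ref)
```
[[6, 5], [6, 9, 6, 86]]
[[6, 5], [6, 9, 6]]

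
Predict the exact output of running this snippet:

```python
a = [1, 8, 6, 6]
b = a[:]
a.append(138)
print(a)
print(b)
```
[1, 8, 6, 6, 138]
[1, 8, 6, 6]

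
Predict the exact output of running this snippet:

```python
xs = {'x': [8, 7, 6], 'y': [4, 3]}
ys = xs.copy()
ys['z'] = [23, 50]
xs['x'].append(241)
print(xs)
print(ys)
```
{'x': [8, 7, 6, 241], 'y': [4, 3]}
{'x': [8, 7, 6, 241], 'y': [4, 3], 'z': [23, 50]}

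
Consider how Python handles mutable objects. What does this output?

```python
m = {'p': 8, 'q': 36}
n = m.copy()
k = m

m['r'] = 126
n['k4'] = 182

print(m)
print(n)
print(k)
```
{'p': 8, 'q': 36, 'r': 126}
{'p': 8, 'q': 36, 'k4': 182}
{'p': 8, 'q': 36, 'r': 126}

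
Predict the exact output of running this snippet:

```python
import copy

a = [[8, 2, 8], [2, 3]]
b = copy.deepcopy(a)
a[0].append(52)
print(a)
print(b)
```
[[8, 2, 8, 52], [2, 3]]
[[8, 2, 8], [2, 3]]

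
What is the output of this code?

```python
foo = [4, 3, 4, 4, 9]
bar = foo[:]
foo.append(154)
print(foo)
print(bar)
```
[4, 3, 4, 4, 9, 154]
[4, 3, 4, 4, 9]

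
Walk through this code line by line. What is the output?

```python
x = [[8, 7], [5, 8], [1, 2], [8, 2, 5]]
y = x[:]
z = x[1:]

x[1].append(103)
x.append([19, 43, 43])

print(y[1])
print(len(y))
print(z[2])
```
[5, 8, 103]
4
[8, 2, 5]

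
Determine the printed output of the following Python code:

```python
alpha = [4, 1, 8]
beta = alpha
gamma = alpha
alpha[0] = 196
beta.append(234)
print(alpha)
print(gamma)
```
[196, 1, 8, 234]
[196, 1, 8, 234]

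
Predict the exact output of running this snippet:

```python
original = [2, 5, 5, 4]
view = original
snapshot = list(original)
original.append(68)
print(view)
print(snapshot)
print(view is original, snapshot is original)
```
[2, 5, 5, 4, 68]
[2, 5, 5, 4]
True False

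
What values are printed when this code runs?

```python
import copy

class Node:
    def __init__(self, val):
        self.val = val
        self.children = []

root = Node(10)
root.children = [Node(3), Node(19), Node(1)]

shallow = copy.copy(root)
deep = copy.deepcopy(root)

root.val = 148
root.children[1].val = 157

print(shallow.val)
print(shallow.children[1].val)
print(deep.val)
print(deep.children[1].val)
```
10
157
10
19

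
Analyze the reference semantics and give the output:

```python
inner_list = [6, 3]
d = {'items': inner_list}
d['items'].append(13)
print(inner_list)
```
[6, 3, 13]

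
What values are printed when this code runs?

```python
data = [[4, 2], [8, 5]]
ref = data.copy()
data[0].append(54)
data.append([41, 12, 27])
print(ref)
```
[[4, 2, 54], [8, 5]]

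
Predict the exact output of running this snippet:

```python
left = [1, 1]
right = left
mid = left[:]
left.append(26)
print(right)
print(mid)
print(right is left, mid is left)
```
[1, 1, 26]
[1, 1]
True False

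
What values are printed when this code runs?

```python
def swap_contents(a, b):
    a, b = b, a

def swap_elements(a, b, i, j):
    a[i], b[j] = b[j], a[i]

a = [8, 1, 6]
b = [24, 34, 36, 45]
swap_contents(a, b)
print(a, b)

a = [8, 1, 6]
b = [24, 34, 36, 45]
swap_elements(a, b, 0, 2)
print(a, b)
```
[8, 1, 6] [24, 34, 36, 45]
[36, 1, 6] [24, 34, 8, 45]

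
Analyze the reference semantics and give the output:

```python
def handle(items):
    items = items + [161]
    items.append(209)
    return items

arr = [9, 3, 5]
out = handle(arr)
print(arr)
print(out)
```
[9, 3, 5]
[9, 3, 5, 161, 209]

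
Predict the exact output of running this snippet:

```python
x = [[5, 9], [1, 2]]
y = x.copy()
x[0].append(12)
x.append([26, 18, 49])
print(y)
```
[[5, 9, 12], [1, 2]]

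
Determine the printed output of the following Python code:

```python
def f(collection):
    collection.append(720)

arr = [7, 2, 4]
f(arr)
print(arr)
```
[7, 2, 4, 720]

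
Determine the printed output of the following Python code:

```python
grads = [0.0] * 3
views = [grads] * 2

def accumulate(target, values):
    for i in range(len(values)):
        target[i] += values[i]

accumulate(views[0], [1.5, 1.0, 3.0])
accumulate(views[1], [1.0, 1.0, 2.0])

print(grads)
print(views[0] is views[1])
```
[2.5, 2.0, 5.0]
True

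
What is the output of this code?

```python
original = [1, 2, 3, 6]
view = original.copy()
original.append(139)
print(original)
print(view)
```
[1, 2, 3, 6, 139]
[1, 2, 3, 6]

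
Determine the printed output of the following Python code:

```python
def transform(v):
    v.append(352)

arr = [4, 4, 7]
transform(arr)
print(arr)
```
[4, 4, 7, 352]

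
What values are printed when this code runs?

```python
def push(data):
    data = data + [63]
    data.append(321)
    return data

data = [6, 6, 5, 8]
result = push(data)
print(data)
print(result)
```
[6, 6, 5, 8]
[6, 6, 5, 8, 63, 321]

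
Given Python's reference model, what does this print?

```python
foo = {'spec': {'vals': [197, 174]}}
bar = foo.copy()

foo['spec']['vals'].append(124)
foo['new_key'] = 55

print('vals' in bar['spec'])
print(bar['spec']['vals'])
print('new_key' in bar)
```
True
[197, 174, 124]
False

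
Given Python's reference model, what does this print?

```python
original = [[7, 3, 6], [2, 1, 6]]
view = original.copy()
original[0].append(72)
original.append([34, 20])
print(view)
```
[[7, 3, 6, 72], [2, 1, 6]]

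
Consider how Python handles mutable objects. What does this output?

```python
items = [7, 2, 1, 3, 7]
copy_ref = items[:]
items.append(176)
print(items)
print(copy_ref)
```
[7, 2, 1, 3, 7, 176]
[7, 2, 1, 3, 7]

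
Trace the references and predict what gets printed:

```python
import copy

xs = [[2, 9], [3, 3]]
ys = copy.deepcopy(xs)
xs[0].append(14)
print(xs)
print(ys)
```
[[2, 9, 14], [3, 3]]
[[2, 9], [3, 3]]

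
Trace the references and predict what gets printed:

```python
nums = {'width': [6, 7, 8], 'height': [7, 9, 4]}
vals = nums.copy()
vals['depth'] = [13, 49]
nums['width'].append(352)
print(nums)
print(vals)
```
{'width': [6, 7, 8, 352], 'height': [7, 9, 4]}
{'width': [6, 7, 8, 352], 'height': [7, 9, 4], 'depth': [13, 49]}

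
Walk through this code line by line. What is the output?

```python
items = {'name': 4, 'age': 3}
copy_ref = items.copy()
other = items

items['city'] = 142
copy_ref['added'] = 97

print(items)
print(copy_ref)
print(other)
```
{'name': 4, 'age': 3, 'city': 142}
{'name': 4, 'age': 3, 'added': 97}
{'name': 4, 'age': 3, 'city': 142}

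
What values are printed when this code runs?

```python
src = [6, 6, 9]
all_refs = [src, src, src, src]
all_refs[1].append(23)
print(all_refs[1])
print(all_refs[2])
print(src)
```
[6, 6, 9, 23]
[6, 6, 9, 23]
[6, 6, 9, 23]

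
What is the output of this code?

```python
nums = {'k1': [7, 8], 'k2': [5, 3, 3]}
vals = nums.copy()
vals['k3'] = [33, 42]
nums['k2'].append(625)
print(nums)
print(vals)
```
{'k1': [7, 8], 'k2': [5, 3, 3, 625]}
{'k1': [7, 8], 'k2': [5, 3, 3, 625], 'k3': [33, 42]}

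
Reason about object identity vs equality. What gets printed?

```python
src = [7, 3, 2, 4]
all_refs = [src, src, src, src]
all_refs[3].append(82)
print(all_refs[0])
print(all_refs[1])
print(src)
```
[7, 3, 2, 4, 82]
[7, 3, 2, 4, 82]
[7, 3, 2, 4, 82]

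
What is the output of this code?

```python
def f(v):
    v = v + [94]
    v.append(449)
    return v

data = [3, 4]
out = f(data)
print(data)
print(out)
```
[3, 4]
[3, 4, 94, 449]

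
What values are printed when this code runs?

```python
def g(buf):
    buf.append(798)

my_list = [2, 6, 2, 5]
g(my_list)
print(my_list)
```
[2, 6, 2, 5, 798]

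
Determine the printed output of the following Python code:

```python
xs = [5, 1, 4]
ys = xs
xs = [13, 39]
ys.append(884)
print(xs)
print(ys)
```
[13, 39]
[5, 1, 4, 884]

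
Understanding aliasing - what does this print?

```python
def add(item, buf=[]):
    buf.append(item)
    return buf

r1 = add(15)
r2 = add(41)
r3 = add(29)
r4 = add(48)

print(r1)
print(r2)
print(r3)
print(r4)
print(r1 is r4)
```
[15, 41, 29, 48]
[15, 41, 29, 48]
[15, 41, 29, 48]
[15, 41, 29, 48]
True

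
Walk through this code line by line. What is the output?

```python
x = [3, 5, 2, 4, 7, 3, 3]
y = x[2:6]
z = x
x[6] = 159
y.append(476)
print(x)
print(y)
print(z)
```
[3, 5, 2, 4, 7, 3, 159]
[2, 4, 7, 3, 476]
[3, 5, 2, 4, 7, 3, 159]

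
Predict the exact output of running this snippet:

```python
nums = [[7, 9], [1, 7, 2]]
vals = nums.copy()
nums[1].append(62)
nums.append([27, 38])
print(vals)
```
[[7, 9], [1, 7, 2, 62]]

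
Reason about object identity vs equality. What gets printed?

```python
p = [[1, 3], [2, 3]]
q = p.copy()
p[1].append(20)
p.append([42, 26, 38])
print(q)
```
[[1, 3], [2, 3, 20]]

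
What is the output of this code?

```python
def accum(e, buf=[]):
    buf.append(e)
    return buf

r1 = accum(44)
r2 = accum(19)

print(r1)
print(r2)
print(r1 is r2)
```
[44, 19]
[44, 19]
True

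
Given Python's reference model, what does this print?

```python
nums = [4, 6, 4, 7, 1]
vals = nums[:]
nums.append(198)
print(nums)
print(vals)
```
[4, 6, 4, 7, 1, 198]
[4, 6, 4, 7, 1]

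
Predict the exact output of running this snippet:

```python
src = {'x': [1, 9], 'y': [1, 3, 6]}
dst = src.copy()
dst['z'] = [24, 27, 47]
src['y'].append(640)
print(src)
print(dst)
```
{'x': [1, 9], 'y': [1, 3, 6, 640]}
{'x': [1, 9], 'y': [1, 3, 6, 640], 'z': [24, 27, 47]}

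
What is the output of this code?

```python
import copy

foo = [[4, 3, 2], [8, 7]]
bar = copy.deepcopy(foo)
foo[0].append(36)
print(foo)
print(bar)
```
[[4, 3, 2, 36], [8, 7]]
[[4, 3, 2], [8, 7]]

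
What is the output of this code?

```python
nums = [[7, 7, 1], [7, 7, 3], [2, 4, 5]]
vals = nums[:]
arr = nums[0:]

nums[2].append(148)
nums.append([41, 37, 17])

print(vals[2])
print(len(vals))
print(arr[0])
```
[2, 4, 5, 148]
3
[7, 7, 1]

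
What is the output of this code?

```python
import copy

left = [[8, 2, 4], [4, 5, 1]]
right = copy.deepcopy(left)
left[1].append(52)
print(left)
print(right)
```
[[8, 2, 4], [4, 5, 1, 52]]
[[8, 2, 4], [4, 5, 1]]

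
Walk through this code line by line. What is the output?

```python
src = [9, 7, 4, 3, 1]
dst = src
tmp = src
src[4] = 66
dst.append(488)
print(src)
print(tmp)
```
[9, 7, 4, 3, 66, 488]
[9, 7, 4, 3, 66, 488]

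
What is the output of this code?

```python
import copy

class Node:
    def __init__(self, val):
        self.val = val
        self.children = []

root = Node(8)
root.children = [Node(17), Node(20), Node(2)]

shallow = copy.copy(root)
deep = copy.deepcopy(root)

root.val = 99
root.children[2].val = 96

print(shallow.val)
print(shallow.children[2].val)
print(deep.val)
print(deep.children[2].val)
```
8
96
8
2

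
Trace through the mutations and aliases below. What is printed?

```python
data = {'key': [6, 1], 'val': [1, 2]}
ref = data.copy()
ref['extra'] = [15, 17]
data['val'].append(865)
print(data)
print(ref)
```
{'key': [6, 1], 'val': [1, 2, 865]}
{'key': [6, 1], 'val': [1, 2, 865], 'extra': [15, 17]}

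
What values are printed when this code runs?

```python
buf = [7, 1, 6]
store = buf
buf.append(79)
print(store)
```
[7, 1, 6, 79]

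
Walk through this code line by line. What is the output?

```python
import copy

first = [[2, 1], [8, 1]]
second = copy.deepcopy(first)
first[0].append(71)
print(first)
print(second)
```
[[2, 1, 71], [8, 1]]
[[2, 1], [8, 1]]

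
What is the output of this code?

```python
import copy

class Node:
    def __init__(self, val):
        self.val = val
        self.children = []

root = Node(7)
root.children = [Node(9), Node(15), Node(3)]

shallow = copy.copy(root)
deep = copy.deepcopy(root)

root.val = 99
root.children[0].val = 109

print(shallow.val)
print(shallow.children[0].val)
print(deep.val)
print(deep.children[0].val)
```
7
109
7
9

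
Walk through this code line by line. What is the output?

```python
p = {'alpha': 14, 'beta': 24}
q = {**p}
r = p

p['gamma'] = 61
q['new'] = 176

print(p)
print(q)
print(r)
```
{'alpha': 14, 'beta': 24, 'gamma': 61}
{'alpha': 14, 'beta': 24, 'new': 176}
{'alpha': 14, 'beta': 24, 'gamma': 61}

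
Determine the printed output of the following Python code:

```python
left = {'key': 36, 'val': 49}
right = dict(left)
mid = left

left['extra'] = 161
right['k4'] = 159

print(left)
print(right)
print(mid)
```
{'key': 36, 'val': 49, 'extra': 161}
{'key': 36, 'val': 49, 'k4': 159}
{'key': 36, 'val': 49, 'extra': 161}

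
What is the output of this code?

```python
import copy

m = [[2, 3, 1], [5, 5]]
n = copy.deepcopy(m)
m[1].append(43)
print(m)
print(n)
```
[[2, 3, 1], [5, 5, 43]]
[[2, 3, 1], [5, 5]]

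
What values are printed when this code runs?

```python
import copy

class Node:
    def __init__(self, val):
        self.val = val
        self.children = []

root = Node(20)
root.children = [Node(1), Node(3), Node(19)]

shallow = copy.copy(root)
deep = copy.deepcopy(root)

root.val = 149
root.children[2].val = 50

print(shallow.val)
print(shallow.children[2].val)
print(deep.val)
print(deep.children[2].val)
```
20
50
20
19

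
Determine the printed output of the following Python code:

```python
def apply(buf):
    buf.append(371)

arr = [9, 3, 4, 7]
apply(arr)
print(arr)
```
[9, 3, 4, 7, 371]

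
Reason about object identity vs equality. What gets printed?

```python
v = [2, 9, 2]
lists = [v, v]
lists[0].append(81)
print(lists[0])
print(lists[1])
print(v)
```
[2, 9, 2, 81]
[2, 9, 2, 81]
[2, 9, 2, 81]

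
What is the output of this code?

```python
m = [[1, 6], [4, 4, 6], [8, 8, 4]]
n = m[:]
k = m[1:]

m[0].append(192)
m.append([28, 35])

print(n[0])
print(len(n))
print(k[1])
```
[1, 6, 192]
3
[8, 8, 4]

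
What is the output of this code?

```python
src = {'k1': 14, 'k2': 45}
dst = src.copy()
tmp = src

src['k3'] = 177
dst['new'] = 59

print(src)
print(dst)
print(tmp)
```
{'k1': 14, 'k2': 45, 'k3': 177}
{'k1': 14, 'k2': 45, 'new': 59}
{'k1': 14, 'k2': 45, 'k3': 177}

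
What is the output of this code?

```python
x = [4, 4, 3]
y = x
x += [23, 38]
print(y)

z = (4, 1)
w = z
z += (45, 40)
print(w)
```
[4, 4, 3, 23, 38]
(4, 1)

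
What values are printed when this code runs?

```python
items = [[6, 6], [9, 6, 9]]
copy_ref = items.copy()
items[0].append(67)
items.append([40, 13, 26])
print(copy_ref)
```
[[6, 6, 67], [9, 6, 9]]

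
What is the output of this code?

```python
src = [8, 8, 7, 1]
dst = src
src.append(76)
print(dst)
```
[8, 8, 7, 1, 76]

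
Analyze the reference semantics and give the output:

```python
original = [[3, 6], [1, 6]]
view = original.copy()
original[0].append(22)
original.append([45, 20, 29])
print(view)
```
[[3, 6, 22], [1, 6]]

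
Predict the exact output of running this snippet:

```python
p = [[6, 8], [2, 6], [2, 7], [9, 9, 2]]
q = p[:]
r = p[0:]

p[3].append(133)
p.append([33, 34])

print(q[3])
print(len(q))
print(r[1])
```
[9, 9, 2, 133]
4
[2, 6]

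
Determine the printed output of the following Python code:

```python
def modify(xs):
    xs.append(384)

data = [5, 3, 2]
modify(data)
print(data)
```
[5, 3, 2, 384]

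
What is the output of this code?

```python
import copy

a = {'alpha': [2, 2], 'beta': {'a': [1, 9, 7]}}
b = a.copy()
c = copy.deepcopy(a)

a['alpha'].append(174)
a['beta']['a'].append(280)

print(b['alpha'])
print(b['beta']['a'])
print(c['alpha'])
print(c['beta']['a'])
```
[2, 2, 174]
[1, 9, 7, 280]
[2, 2]
[1, 9, 7]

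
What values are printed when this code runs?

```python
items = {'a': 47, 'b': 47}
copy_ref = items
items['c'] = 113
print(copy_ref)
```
{'a': 47, 'b': 47, 'c': 113}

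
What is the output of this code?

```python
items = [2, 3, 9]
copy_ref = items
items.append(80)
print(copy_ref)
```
[2, 3, 9, 80]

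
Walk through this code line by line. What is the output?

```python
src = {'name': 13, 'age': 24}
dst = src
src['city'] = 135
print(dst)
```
{'name': 13, 'age': 24, 'city': 135}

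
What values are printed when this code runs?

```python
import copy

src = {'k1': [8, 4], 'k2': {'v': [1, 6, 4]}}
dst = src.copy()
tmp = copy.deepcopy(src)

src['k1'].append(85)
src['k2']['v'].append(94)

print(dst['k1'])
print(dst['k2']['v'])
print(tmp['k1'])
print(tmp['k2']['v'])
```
[8, 4, 85]
[1, 6, 4, 94]
[8, 4]
[1, 6, 4]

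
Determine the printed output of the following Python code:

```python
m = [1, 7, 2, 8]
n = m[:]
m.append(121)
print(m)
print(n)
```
[1, 7, 2, 8, 121]
[1, 7, 2, 8]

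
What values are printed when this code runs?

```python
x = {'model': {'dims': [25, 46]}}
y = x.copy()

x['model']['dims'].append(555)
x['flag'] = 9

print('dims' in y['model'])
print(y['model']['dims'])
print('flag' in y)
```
True
[25, 46, 555]
False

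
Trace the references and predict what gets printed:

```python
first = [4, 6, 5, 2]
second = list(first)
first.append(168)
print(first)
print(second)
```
[4, 6, 5, 2, 168]
[4, 6, 5, 2]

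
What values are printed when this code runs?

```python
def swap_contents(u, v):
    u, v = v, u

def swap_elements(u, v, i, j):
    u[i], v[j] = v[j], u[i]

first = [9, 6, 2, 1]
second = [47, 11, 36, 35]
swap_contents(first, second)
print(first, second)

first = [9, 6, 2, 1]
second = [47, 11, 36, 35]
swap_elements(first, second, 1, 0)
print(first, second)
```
[9, 6, 2, 1] [47, 11, 36, 35]
[9, 47, 2, 1] [6, 11, 36, 35]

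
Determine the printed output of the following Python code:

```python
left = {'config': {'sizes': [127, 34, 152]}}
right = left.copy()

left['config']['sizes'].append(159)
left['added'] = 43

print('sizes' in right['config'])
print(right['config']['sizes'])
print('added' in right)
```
True
[127, 34, 152, 159]
False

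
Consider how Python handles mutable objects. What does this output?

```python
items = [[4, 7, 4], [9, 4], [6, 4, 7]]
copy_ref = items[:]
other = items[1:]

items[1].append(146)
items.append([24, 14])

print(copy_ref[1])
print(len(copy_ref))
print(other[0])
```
[9, 4, 146]
3
[9, 4, 146]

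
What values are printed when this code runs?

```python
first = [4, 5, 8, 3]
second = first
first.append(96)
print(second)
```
[4, 5, 8, 3, 96]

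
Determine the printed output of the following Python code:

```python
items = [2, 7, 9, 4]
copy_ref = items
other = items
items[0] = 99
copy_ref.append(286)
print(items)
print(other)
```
[99, 7, 9, 4, 286]
[99, 7, 9, 4, 286]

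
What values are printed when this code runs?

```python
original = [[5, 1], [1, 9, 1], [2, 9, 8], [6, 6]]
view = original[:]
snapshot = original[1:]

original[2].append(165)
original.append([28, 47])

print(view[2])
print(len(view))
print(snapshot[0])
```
[2, 9, 8, 165]
4
[1, 9, 1]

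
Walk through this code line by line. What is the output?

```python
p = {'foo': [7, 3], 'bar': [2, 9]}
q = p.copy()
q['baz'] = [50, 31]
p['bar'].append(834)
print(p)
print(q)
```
{'foo': [7, 3], 'bar': [2, 9, 834]}
{'foo': [7, 3], 'bar': [2, 9, 834], 'baz': [50, 31]}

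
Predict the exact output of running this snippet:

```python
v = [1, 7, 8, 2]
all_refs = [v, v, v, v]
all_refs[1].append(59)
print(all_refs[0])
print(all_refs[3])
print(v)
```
[1, 7, 8, 2, 59]
[1, 7, 8, 2, 59]
[1, 7, 8, 2, 59]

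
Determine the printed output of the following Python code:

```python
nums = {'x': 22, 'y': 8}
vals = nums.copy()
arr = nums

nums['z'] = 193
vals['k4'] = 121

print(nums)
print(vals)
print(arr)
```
{'x': 22, 'y': 8, 'z': 193}
{'x': 22, 'y': 8, 'k4': 121}
{'x': 22, 'y': 8, 'z': 193}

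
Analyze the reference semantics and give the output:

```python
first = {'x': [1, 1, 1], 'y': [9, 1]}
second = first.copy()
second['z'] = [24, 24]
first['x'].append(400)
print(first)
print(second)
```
{'x': [1, 1, 1, 400], 'y': [9, 1]}
{'x': [1, 1, 1, 400], 'y': [9, 1], 'z': [24, 24]}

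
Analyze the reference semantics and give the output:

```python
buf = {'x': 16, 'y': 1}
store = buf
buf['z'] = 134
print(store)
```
{'x': 16, 'y': 1, 'z': 134}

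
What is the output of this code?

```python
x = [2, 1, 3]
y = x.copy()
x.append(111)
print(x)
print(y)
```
[2, 1, 3, 111]
[2, 1, 3]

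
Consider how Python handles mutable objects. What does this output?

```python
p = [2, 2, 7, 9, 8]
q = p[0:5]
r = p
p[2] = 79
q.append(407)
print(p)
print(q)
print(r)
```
[2, 2, 79, 9, 8]
[2, 2, 7, 9, 8, 407]
[2, 2, 79, 9, 8]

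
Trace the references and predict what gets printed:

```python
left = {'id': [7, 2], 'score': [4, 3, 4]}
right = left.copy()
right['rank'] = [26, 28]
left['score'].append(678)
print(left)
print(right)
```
{'id': [7, 2], 'score': [4, 3, 4, 678]}
{'id': [7, 2], 'score': [4, 3, 4, 678], 'rank': [26, 28]}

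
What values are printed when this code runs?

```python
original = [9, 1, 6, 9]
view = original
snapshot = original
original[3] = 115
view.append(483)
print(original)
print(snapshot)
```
[9, 1, 6, 115, 483]
[9, 1, 6, 115, 483]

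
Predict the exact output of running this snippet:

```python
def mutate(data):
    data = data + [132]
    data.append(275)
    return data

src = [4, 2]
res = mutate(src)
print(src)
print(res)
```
[4, 2]
[4, 2, 132, 275]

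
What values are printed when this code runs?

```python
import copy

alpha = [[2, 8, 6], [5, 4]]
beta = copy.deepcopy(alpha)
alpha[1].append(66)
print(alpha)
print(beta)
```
[[2, 8, 6], [5, 4, 66]]
[[2, 8, 6], [5, 4]]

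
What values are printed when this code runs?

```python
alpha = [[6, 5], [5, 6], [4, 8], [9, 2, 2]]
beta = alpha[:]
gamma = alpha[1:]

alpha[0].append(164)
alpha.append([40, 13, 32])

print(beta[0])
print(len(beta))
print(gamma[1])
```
[6, 5, 164]
4
[4, 8]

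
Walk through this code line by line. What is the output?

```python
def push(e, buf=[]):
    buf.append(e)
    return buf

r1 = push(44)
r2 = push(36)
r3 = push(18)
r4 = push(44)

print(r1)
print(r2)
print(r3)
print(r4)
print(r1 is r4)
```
[44, 36, 18, 44]
[44, 36, 18, 44]
[44, 36, 18, 44]
[44, 36, 18, 44]
True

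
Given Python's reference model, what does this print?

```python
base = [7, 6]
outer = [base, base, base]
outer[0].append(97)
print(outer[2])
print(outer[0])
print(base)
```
[7, 6, 97]
[7, 6, 97]
[7, 6, 97]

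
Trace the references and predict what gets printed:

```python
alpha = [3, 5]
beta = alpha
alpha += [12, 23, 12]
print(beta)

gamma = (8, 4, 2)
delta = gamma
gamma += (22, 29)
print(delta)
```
[3, 5, 12, 23, 12]
(8, 4, 2)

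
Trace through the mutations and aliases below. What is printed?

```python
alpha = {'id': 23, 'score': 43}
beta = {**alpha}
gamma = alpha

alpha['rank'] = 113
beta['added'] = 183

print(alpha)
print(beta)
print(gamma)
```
{'id': 23, 'score': 43, 'rank': 113}
{'id': 23, 'score': 43, 'added': 183}
{'id': 23, 'score': 43, 'rank': 113}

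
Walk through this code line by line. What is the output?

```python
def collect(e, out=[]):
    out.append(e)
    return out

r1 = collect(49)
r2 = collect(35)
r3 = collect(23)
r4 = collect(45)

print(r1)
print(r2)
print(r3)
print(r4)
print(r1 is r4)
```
[49, 35, 23, 45]
[49, 35, 23, 45]
[49, 35, 23, 45]
[49, 35, 23, 45]
True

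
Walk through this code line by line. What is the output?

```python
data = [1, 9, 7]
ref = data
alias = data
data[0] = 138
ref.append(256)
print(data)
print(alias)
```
[138, 9, 7, 256]
[138, 9, 7, 256]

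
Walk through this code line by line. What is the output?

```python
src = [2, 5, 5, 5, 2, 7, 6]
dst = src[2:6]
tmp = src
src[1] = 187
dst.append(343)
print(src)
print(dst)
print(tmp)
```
[2, 187, 5, 5, 2, 7, 6]
[5, 5, 2, 7, 343]
[2, 187, 5, 5, 2, 7, 6]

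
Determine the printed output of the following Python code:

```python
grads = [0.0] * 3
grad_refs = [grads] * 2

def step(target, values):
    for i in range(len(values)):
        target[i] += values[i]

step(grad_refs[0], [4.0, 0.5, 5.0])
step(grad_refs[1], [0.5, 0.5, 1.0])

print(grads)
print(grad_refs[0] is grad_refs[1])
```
[4.5, 1.0, 6.0]
True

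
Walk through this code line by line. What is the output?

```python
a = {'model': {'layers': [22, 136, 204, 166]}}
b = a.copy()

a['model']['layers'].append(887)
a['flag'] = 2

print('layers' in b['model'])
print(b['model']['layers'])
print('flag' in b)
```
True
[22, 136, 204, 166, 887]
False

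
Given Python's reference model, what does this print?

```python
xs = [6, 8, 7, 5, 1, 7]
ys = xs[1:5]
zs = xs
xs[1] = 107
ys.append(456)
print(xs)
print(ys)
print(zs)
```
[6, 107, 7, 5, 1, 7]
[8, 7, 5, 1, 456]
[6, 107, 7, 5, 1, 7]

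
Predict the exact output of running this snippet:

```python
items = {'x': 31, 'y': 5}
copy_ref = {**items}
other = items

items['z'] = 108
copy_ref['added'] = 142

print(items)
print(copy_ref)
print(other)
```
{'x': 31, 'y': 5, 'z': 108}
{'x': 31, 'y': 5, 'added': 142}
{'x': 31, 'y': 5, 'z': 108}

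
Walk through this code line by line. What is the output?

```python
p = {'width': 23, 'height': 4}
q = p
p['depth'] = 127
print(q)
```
{'width': 23, 'height': 4, 'depth': 127}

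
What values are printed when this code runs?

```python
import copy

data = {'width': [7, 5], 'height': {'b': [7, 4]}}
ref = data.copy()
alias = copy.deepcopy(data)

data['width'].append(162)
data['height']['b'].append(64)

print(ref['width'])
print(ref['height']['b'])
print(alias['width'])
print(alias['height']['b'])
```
[7, 5, 162]
[7, 4, 64]
[7, 5]
[7, 4]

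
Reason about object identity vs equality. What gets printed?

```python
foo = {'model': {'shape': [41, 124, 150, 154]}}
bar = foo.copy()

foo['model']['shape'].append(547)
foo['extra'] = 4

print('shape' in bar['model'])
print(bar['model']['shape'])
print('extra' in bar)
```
True
[41, 124, 150, 154, 547]
False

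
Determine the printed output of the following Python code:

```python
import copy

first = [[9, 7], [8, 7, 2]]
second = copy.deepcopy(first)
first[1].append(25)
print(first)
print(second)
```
[[9, 7], [8, 7, 2, 25]]
[[9, 7], [8, 7, 2]]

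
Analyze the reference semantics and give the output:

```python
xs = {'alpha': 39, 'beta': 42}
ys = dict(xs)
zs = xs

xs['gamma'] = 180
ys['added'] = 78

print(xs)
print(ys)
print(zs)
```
{'alpha': 39, 'beta': 42, 'gamma': 180}
{'alpha': 39, 'beta': 42, 'added': 78}
{'alpha': 39, 'beta': 42, 'gamma': 180}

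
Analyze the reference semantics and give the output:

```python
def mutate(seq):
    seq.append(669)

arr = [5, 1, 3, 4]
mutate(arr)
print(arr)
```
[5, 1, 3, 4, 669]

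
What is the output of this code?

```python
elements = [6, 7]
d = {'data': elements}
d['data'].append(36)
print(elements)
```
[6, 7, 36]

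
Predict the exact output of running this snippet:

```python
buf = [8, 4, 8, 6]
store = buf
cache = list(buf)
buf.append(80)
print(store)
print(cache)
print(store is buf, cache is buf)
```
[8, 4, 8, 6, 80]
[8, 4, 8, 6]
True False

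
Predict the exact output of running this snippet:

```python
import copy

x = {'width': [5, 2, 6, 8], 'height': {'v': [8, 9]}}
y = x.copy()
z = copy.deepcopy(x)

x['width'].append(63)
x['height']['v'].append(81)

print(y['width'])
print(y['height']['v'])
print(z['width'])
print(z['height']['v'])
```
[5, 2, 6, 8, 63]
[8, 9, 81]
[5, 2, 6, 8]
[8, 9]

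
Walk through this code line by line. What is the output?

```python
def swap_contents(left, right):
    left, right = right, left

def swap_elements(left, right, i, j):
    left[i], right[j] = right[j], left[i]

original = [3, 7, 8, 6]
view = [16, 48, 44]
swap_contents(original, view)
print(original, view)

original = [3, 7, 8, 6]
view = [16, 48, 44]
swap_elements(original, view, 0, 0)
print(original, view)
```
[3, 7, 8, 6] [16, 48, 44]
[16, 7, 8, 6] [3, 48, 44]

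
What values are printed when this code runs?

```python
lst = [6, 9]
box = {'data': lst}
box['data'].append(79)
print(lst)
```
[6, 9, 79]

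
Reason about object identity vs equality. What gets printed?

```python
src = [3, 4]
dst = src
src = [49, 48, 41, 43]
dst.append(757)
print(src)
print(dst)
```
[49, 48, 41, 43]
[3, 4, 757]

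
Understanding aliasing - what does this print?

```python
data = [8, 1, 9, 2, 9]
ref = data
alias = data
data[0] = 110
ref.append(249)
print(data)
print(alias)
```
[110, 1, 9, 2, 9, 249]
[110, 1, 9, 2, 9, 249]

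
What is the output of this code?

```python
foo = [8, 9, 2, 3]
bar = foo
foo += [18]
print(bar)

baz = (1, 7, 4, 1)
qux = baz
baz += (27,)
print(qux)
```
[8, 9, 2, 3, 18]
(1, 7, 4, 1)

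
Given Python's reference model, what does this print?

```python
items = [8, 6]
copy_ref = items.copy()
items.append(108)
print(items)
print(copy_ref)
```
[8, 6, 108]
[8, 6]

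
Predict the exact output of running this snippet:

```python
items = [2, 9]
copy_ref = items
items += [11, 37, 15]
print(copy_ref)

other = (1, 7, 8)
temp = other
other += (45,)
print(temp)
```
[2, 9, 11, 37, 15]
(1, 7, 8)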